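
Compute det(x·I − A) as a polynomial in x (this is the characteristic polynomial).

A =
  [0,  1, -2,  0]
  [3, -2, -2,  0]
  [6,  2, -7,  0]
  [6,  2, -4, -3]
x^4 + 12*x^3 + 54*x^2 + 108*x + 81

Expanding det(x·I − A) (e.g. by cofactor expansion or by noting that A is similar to its Jordan form J, which has the same characteristic polynomial as A) gives
  χ_A(x) = x^4 + 12*x^3 + 54*x^2 + 108*x + 81
which factors as (x + 3)^4. The eigenvalues (with algebraic multiplicities) are λ = -3 with multiplicity 4.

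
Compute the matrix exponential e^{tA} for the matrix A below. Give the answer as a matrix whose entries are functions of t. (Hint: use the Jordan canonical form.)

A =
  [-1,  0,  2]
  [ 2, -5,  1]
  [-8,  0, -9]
e^{tA} =
  [4*t*exp(-5*t) + exp(-5*t), 0, 2*t*exp(-5*t)]
  [2*t*exp(-5*t), exp(-5*t), t*exp(-5*t)]
  [-8*t*exp(-5*t), 0, -4*t*exp(-5*t) + exp(-5*t)]

Strategy: write A = P · J · P⁻¹ where J is a Jordan canonical form, so e^{tA} = P · e^{tJ} · P⁻¹, and e^{tJ} can be computed block-by-block.

A has Jordan form
J =
  [-5,  1,  0]
  [ 0, -5,  0]
  [ 0,  0, -5]
(up to reordering of blocks).

Per-block formulas:
  For a 1×1 block at λ = -5: exp(t · [-5]) = [e^(-5t)].
  For a 2×2 Jordan block J_2(-5): exp(t · J_2(-5)) = e^(-5t)·(I + t·N), where N is the 2×2 nilpotent shift.

After assembling e^{tJ} and conjugating by P, we get:

e^{tA} =
  [4*t*exp(-5*t) + exp(-5*t), 0, 2*t*exp(-5*t)]
  [2*t*exp(-5*t), exp(-5*t), t*exp(-5*t)]
  [-8*t*exp(-5*t), 0, -4*t*exp(-5*t) + exp(-5*t)]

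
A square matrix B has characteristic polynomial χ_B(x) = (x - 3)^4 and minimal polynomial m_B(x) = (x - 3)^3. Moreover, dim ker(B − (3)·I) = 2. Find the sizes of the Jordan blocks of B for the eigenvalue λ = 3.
Block sizes for λ = 3: [3, 1]

Step 1 — from the characteristic polynomial, algebraic multiplicity of λ = 3 is 4. From dim ker(B − (3)·I) = 2, there are exactly 2 Jordan blocks for λ = 3.
Step 2 — from the minimal polynomial, the factor (x − 3)^3 tells us the largest block for λ = 3 has size 3.
Step 3 — with total size 4, 2 blocks, and largest block 3, the block sizes (in nonincreasing order) are [3, 1].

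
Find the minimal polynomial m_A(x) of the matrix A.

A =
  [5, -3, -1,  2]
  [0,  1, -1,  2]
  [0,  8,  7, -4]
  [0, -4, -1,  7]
x^3 - 15*x^2 + 75*x - 125

The characteristic polynomial is χ_A(x) = (x - 5)^4, so the eigenvalues are known. The minimal polynomial is
  m_A(x) = Π_λ (x − λ)^{k_λ}
where k_λ is the size of the *largest* Jordan block for λ (equivalently, the smallest k with (A − λI)^k v = 0 for every generalised eigenvector v of λ).

  λ = 5: largest Jordan block has size 3, contributing (x − 5)^3

So m_A(x) = (x - 5)^3 = x^3 - 15*x^2 + 75*x - 125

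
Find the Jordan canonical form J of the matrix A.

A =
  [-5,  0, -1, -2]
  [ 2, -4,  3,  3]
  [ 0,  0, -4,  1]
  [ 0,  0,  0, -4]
J_1(-5) ⊕ J_3(-4)

The characteristic polynomial is
  det(x·I − A) = x^4 + 17*x^3 + 108*x^2 + 304*x + 320 = (x + 4)^3*(x + 5)

Eigenvalues and multiplicities (the geometric multiplicity of λ is n − rank(A − λI), which equals the number of Jordan blocks for λ):
  λ = -5: algebraic multiplicity = 1, geometric multiplicity = 1
  λ = -4: algebraic multiplicity = 3, geometric multiplicity = 1

Determining the block sizes for each eigenvalue:
  λ = -5: one block (gm = 1), so the single block has size am = 1 → block sizes [1]
  λ = -4: one block (gm = 1), so the single block has size am = 3 → block sizes [3]

Assembling the blocks gives a Jordan form
J =
  [-5,  0,  0,  0]
  [ 0, -4,  1,  0]
  [ 0,  0, -4,  1]
  [ 0,  0,  0, -4]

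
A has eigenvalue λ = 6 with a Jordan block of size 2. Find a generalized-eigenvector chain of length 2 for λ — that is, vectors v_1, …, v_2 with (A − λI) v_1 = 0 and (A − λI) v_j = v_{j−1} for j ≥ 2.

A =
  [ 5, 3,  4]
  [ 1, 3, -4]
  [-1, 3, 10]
A Jordan chain for λ = 6 of length 2:
v_1 = (-1, 1, -1)ᵀ
v_2 = (1, 0, 0)ᵀ

Let N = A − (6)·I. We want v_2 with N^2 v_2 = 0 but N^1 v_2 ≠ 0; then v_{j-1} := N · v_j for j = 2, …, 2.

Pick v_2 = (1, 0, 0)ᵀ.
Then v_1 = N · v_2 = (-1, 1, -1)ᵀ.

Sanity check: (A − (6)·I) v_1 = (0, 0, 0)ᵀ = 0. ✓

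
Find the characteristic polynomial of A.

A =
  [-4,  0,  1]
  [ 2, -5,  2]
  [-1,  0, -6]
x^3 + 15*x^2 + 75*x + 125

Expanding det(x·I − A) (e.g. by cofactor expansion or by noting that A is similar to its Jordan form J, which has the same characteristic polynomial as A) gives
  χ_A(x) = x^3 + 15*x^2 + 75*x + 125
which factors as (x + 5)^3. The eigenvalues (with algebraic multiplicities) are λ = -5 with multiplicity 3.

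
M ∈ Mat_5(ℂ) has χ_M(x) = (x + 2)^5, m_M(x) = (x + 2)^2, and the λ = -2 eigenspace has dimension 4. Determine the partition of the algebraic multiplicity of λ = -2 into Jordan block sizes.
Block sizes for λ = -2: [2, 1, 1, 1]

Step 1 — from the characteristic polynomial, algebraic multiplicity of λ = -2 is 5. From dim ker(M − (-2)·I) = 4, there are exactly 4 Jordan blocks for λ = -2.
Step 2 — from the minimal polynomial, the factor (x + 2)^2 tells us the largest block for λ = -2 has size 2.
Step 3 — with total size 5, 4 blocks, and largest block 2, the block sizes (in nonincreasing order) are [2, 1, 1, 1].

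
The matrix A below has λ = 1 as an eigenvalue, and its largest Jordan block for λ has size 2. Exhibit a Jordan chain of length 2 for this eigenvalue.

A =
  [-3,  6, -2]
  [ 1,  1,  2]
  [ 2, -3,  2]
A Jordan chain for λ = 1 of length 2:
v_1 = (2, 1, -1)ᵀ
v_2 = (1, 1, 0)ᵀ

Let N = A − (1)·I. We want v_2 with N^2 v_2 = 0 but N^1 v_2 ≠ 0; then v_{j-1} := N · v_j for j = 2, …, 2.

Pick v_2 = (1, 1, 0)ᵀ.
Then v_1 = N · v_2 = (2, 1, -1)ᵀ.

Sanity check: (A − (1)·I) v_1 = (0, 0, 0)ᵀ = 0. ✓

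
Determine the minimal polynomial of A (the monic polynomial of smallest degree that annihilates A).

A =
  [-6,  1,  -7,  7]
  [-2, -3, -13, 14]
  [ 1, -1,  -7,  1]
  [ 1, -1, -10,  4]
x^4 + 12*x^3 + 30*x^2 - 100*x - 375

The characteristic polynomial is χ_A(x) = (x - 3)*(x + 5)^3, so the eigenvalues are known. The minimal polynomial is
  m_A(x) = Π_λ (x − λ)^{k_λ}
where k_λ is the size of the *largest* Jordan block for λ (equivalently, the smallest k with (A − λI)^k v = 0 for every generalised eigenvector v of λ).

  λ = -5: largest Jordan block has size 3, contributing (x + 5)^3
  λ = 3: largest Jordan block has size 1, contributing (x − 3)

So m_A(x) = (x - 3)*(x + 5)^3 = x^4 + 12*x^3 + 30*x^2 - 100*x - 375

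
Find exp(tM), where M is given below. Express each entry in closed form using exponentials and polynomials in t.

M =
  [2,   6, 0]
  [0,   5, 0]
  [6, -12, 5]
e^{tM} =
  [exp(2*t), 2*exp(5*t) - 2*exp(2*t), 0]
  [0, exp(5*t), 0]
  [2*exp(5*t) - 2*exp(2*t), -4*exp(5*t) + 4*exp(2*t), exp(5*t)]

Strategy: write M = P · J · P⁻¹ where J is a Jordan canonical form, so e^{tM} = P · e^{tJ} · P⁻¹, and e^{tJ} can be computed block-by-block.

M has Jordan form
J =
  [2, 0, 0]
  [0, 5, 0]
  [0, 0, 5]
(up to reordering of blocks).

Per-block formulas:
  For a 1×1 block at λ = 5: exp(t · [5]) = [e^(5t)].
  For a 1×1 block at λ = 2: exp(t · [2]) = [e^(2t)].

After assembling e^{tJ} and conjugating by P, we get:

e^{tM} =
  [exp(2*t), 2*exp(5*t) - 2*exp(2*t), 0]
  [0, exp(5*t), 0]
  [2*exp(5*t) - 2*exp(2*t), -4*exp(5*t) + 4*exp(2*t), exp(5*t)]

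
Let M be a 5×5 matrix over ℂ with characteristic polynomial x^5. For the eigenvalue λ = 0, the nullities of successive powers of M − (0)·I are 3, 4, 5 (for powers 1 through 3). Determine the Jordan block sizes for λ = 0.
Block sizes for λ = 0: [3, 1, 1]

From the dimensions of kernels of powers, the number of Jordan blocks of size at least j is d_j − d_{j−1} where d_j = dim ker(N^j) (with d_0 = 0). Computing the differences gives [3, 1, 1].
The number of blocks of size exactly k is (#blocks of size ≥ k) − (#blocks of size ≥ k + 1), so the partition is: 2 block(s) of size 1, 1 block(s) of size 3.
In nonincreasing order the block sizes are [3, 1, 1].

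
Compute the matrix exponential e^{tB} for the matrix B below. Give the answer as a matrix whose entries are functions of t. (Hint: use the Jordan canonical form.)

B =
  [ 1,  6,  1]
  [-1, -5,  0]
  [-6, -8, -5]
e^{tB} =
  [2*t^2*exp(-3*t) + 4*t*exp(-3*t) + exp(-3*t), 2*t^2*exp(-3*t) + 6*t*exp(-3*t), t^2*exp(-3*t) + t*exp(-3*t)]
  [-t^2*exp(-3*t) - t*exp(-3*t), -t^2*exp(-3*t) - 2*t*exp(-3*t) + exp(-3*t), -t^2*exp(-3*t)/2]
  [-2*t^2*exp(-3*t) - 6*t*exp(-3*t), -2*t^2*exp(-3*t) - 8*t*exp(-3*t), -t^2*exp(-3*t) - 2*t*exp(-3*t) + exp(-3*t)]

Strategy: write B = P · J · P⁻¹ where J is a Jordan canonical form, so e^{tB} = P · e^{tJ} · P⁻¹, and e^{tJ} can be computed block-by-block.

B has Jordan form
J =
  [-3,  1,  0]
  [ 0, -3,  1]
  [ 0,  0, -3]
(up to reordering of blocks).

Per-block formulas:
  For a 3×3 Jordan block J_3(-3): exp(t · J_3(-3)) = e^(-3t)·(I + t·N + (t^2/2)·N^2), where N is the 3×3 nilpotent shift.

After assembling e^{tJ} and conjugating by P, we get:

e^{tB} =
  [2*t^2*exp(-3*t) + 4*t*exp(-3*t) + exp(-3*t), 2*t^2*exp(-3*t) + 6*t*exp(-3*t), t^2*exp(-3*t) + t*exp(-3*t)]
  [-t^2*exp(-3*t) - t*exp(-3*t), -t^2*exp(-3*t) - 2*t*exp(-3*t) + exp(-3*t), -t^2*exp(-3*t)/2]
  [-2*t^2*exp(-3*t) - 6*t*exp(-3*t), -2*t^2*exp(-3*t) - 8*t*exp(-3*t), -t^2*exp(-3*t) - 2*t*exp(-3*t) + exp(-3*t)]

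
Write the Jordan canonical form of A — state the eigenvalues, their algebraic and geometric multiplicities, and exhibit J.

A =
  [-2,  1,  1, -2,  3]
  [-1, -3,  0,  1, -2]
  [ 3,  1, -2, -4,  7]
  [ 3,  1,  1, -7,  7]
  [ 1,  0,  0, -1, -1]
J_2(-3) ⊕ J_2(-3) ⊕ J_1(-3)

The characteristic polynomial is
  det(x·I − A) = x^5 + 15*x^4 + 90*x^3 + 270*x^2 + 405*x + 243 = (x + 3)^5

Eigenvalues and multiplicities (the geometric multiplicity of λ is n − rank(A − λI), which equals the number of Jordan blocks for λ):
  λ = -3: algebraic multiplicity = 5, geometric multiplicity = 3

Determining the block sizes for each eigenvalue:
  λ = -3: with am = 5 and gm = 3, the partition is not yet determined (e.g. several partitions of 5 into 3 parts exist). Let N = A − (-3)·I. Computing rank(N^1) = 2, rank(N^2) = 0; the number of blocks of size ≥ j is rank(N^{j−1}) − rank(N^j), giving [3, 2]. So we have 2 block(s) of size 2, 1 block(s) of size 1 → block sizes [2, 2, 1]

Assembling the blocks gives a Jordan form
J =
  [-3,  1,  0,  0,  0]
  [ 0, -3,  0,  0,  0]
  [ 0,  0, -3,  1,  0]
  [ 0,  0,  0, -3,  0]
  [ 0,  0,  0,  0, -3]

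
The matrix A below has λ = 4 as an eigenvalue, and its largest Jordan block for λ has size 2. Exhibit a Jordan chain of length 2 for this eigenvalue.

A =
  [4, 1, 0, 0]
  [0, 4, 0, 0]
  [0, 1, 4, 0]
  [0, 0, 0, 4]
A Jordan chain for λ = 4 of length 2:
v_1 = (1, 0, 1, 0)ᵀ
v_2 = (0, 1, 0, 0)ᵀ

Let N = A − (4)·I. We want v_2 with N^2 v_2 = 0 but N^1 v_2 ≠ 0; then v_{j-1} := N · v_j for j = 2, …, 2.

Pick v_2 = (0, 1, 0, 0)ᵀ.
Then v_1 = N · v_2 = (1, 0, 1, 0)ᵀ.

Sanity check: (A − (4)·I) v_1 = (0, 0, 0, 0)ᵀ = 0. ✓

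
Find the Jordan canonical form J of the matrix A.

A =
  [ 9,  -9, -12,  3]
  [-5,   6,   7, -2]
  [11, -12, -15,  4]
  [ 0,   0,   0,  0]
J_3(0) ⊕ J_1(0)

The characteristic polynomial is
  det(x·I − A) = x^4

Eigenvalues and multiplicities (the geometric multiplicity of λ is n − rank(A − λI), which equals the number of Jordan blocks for λ):
  λ = 0: algebraic multiplicity = 4, geometric multiplicity = 2

Determining the block sizes for each eigenvalue:
  λ = 0: with am = 4 and gm = 2, the partition is not yet determined (e.g. several partitions of 4 into 2 parts exist). Let N = A − (0)·I. Computing rank(N^1) = 2, rank(N^2) = 1, rank(N^3) = 0; the number of blocks of size ≥ j is rank(N^{j−1}) − rank(N^j), giving [2, 1, 1]. So we have 1 block(s) of size 3, 1 block(s) of size 1 → block sizes [3, 1]

Assembling the blocks gives a Jordan form
J =
  [0, 1, 0, 0]
  [0, 0, 1, 0]
  [0, 0, 0, 0]
  [0, 0, 0, 0]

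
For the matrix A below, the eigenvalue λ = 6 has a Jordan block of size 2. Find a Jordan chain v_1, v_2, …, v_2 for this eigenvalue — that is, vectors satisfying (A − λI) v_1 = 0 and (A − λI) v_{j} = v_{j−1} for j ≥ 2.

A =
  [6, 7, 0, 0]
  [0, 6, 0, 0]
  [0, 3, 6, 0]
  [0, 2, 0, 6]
A Jordan chain for λ = 6 of length 2:
v_1 = (7, 0, 3, 2)ᵀ
v_2 = (0, 1, 0, 0)ᵀ

Let N = A − (6)·I. We want v_2 with N^2 v_2 = 0 but N^1 v_2 ≠ 0; then v_{j-1} := N · v_j for j = 2, …, 2.

Pick v_2 = (0, 1, 0, 0)ᵀ.
Then v_1 = N · v_2 = (7, 0, 3, 2)ᵀ.

Sanity check: (A − (6)·I) v_1 = (0, 0, 0, 0)ᵀ = 0. ✓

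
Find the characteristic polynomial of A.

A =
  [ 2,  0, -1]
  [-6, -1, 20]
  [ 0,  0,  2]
x^3 - 3*x^2 + 4

Expanding det(x·I − A) (e.g. by cofactor expansion or by noting that A is similar to its Jordan form J, which has the same characteristic polynomial as A) gives
  χ_A(x) = x^3 - 3*x^2 + 4
which factors as (x - 2)^2*(x + 1). The eigenvalues (with algebraic multiplicities) are λ = -1 with multiplicity 1, λ = 2 with multiplicity 2.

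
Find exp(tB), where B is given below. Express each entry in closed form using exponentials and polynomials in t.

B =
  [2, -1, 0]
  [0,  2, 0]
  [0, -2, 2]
e^{tB} =
  [exp(2*t), -t*exp(2*t), 0]
  [0, exp(2*t), 0]
  [0, -2*t*exp(2*t), exp(2*t)]

Strategy: write B = P · J · P⁻¹ where J is a Jordan canonical form, so e^{tB} = P · e^{tJ} · P⁻¹, and e^{tJ} can be computed block-by-block.

B has Jordan form
J =
  [2, 1, 0]
  [0, 2, 0]
  [0, 0, 2]
(up to reordering of blocks).

Per-block formulas:
  For a 2×2 Jordan block J_2(2): exp(t · J_2(2)) = e^(2t)·(I + t·N), where N is the 2×2 nilpotent shift.
  For a 1×1 block at λ = 2: exp(t · [2]) = [e^(2t)].

After assembling e^{tJ} and conjugating by P, we get:

e^{tB} =
  [exp(2*t), -t*exp(2*t), 0]
  [0, exp(2*t), 0]
  [0, -2*t*exp(2*t), exp(2*t)]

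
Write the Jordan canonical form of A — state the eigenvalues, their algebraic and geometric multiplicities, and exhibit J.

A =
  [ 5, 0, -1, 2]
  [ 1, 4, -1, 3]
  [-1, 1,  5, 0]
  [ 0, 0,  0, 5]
J_1(4) ⊕ J_3(5)

The characteristic polynomial is
  det(x·I − A) = x^4 - 19*x^3 + 135*x^2 - 425*x + 500 = (x - 5)^3*(x - 4)

Eigenvalues and multiplicities (the geometric multiplicity of λ is n − rank(A − λI), which equals the number of Jordan blocks for λ):
  λ = 4: algebraic multiplicity = 1, geometric multiplicity = 1
  λ = 5: algebraic multiplicity = 3, geometric multiplicity = 1

Determining the block sizes for each eigenvalue:
  λ = 4: one block (gm = 1), so the single block has size am = 1 → block sizes [1]
  λ = 5: one block (gm = 1), so the single block has size am = 3 → block sizes [3]

Assembling the blocks gives a Jordan form
J =
  [4, 0, 0, 0]
  [0, 5, 1, 0]
  [0, 0, 5, 1]
  [0, 0, 0, 5]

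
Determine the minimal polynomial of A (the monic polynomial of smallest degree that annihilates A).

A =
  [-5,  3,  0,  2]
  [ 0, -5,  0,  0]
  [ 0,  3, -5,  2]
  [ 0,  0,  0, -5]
x^2 + 10*x + 25

The characteristic polynomial is χ_A(x) = (x + 5)^4, so the eigenvalues are known. The minimal polynomial is
  m_A(x) = Π_λ (x − λ)^{k_λ}
where k_λ is the size of the *largest* Jordan block for λ (equivalently, the smallest k with (A − λI)^k v = 0 for every generalised eigenvector v of λ).

  λ = -5: largest Jordan block has size 2, contributing (x + 5)^2

So m_A(x) = (x + 5)^2 = x^2 + 10*x + 25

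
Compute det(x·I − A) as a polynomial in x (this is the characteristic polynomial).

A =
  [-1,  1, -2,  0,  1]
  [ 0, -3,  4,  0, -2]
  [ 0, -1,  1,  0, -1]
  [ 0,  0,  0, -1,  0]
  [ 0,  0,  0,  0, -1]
x^5 + 5*x^4 + 10*x^3 + 10*x^2 + 5*x + 1

Expanding det(x·I − A) (e.g. by cofactor expansion or by noting that A is similar to its Jordan form J, which has the same characteristic polynomial as A) gives
  χ_A(x) = x^5 + 5*x^4 + 10*x^3 + 10*x^2 + 5*x + 1
which factors as (x + 1)^5. The eigenvalues (with algebraic multiplicities) are λ = -1 with multiplicity 5.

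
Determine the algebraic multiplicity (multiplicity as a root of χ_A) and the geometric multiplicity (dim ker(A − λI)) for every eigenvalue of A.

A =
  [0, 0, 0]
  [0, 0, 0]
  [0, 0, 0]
λ = 0: alg = 3, geom = 3

Step 1 — factor the characteristic polynomial to read off the algebraic multiplicities:
  χ_A(x) = x^3

Step 2 — compute geometric multiplicities via the rank-nullity identity g(λ) = n − rank(A − λI):
  rank(A − (0)·I) = 0, so dim ker(A − (0)·I) = n − 0 = 3

Summary:
  λ = 0: algebraic multiplicity = 3, geometric multiplicity = 3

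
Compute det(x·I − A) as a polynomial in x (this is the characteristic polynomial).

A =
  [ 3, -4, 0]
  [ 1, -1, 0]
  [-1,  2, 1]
x^3 - 3*x^2 + 3*x - 1

Expanding det(x·I − A) (e.g. by cofactor expansion or by noting that A is similar to its Jordan form J, which has the same characteristic polynomial as A) gives
  χ_A(x) = x^3 - 3*x^2 + 3*x - 1
which factors as (x - 1)^3. The eigenvalues (with algebraic multiplicities) are λ = 1 with multiplicity 3.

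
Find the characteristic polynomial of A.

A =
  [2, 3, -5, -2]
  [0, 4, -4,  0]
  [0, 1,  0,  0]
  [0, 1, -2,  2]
x^4 - 8*x^3 + 24*x^2 - 32*x + 16

Expanding det(x·I − A) (e.g. by cofactor expansion or by noting that A is similar to its Jordan form J, which has the same characteristic polynomial as A) gives
  χ_A(x) = x^4 - 8*x^3 + 24*x^2 - 32*x + 16
which factors as (x - 2)^4. The eigenvalues (with algebraic multiplicities) are λ = 2 with multiplicity 4.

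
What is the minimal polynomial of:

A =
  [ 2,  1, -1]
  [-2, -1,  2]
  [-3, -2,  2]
x^3 - 3*x^2 + 3*x - 1

The characteristic polynomial is χ_A(x) = (x - 1)^3, so the eigenvalues are known. The minimal polynomial is
  m_A(x) = Π_λ (x − λ)^{k_λ}
where k_λ is the size of the *largest* Jordan block for λ (equivalently, the smallest k with (A − λI)^k v = 0 for every generalised eigenvector v of λ).

  λ = 1: largest Jordan block has size 3, contributing (x − 1)^3

So m_A(x) = (x - 1)^3 = x^3 - 3*x^2 + 3*x - 1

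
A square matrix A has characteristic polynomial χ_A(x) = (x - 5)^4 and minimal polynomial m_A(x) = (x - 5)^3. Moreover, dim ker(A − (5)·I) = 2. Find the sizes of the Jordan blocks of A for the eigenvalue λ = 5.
Block sizes for λ = 5: [3, 1]

Step 1 — from the characteristic polynomial, algebraic multiplicity of λ = 5 is 4. From dim ker(A − (5)·I) = 2, there are exactly 2 Jordan blocks for λ = 5.
Step 2 — from the minimal polynomial, the factor (x − 5)^3 tells us the largest block for λ = 5 has size 3.
Step 3 — with total size 4, 2 blocks, and largest block 3, the block sizes (in nonincreasing order) are [3, 1].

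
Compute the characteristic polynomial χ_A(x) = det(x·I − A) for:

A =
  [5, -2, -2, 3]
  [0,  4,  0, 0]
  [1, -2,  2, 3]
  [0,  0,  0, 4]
x^4 - 15*x^3 + 84*x^2 - 208*x + 192

Expanding det(x·I − A) (e.g. by cofactor expansion or by noting that A is similar to its Jordan form J, which has the same characteristic polynomial as A) gives
  χ_A(x) = x^4 - 15*x^3 + 84*x^2 - 208*x + 192
which factors as (x - 4)^3*(x - 3). The eigenvalues (with algebraic multiplicities) are λ = 3 with multiplicity 1, λ = 4 with multiplicity 3.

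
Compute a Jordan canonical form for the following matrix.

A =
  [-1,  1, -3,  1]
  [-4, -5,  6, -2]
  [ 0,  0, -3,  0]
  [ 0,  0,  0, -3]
J_2(-3) ⊕ J_1(-3) ⊕ J_1(-3)

The characteristic polynomial is
  det(x·I − A) = x^4 + 12*x^3 + 54*x^2 + 108*x + 81 = (x + 3)^4

Eigenvalues and multiplicities (the geometric multiplicity of λ is n − rank(A − λI), which equals the number of Jordan blocks for λ):
  λ = -3: algebraic multiplicity = 4, geometric multiplicity = 3

Determining the block sizes for each eigenvalue:
  λ = -3: 3 blocks summing to 4 forces exactly one block of size 2 and the rest size 1 → block sizes [2, 1, 1]

Assembling the blocks gives a Jordan form
J =
  [-3,  1,  0,  0]
  [ 0, -3,  0,  0]
  [ 0,  0, -3,  0]
  [ 0,  0,  0, -3]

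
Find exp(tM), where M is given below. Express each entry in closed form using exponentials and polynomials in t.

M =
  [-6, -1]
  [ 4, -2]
e^{tM} =
  [-2*t*exp(-4*t) + exp(-4*t), -t*exp(-4*t)]
  [4*t*exp(-4*t), 2*t*exp(-4*t) + exp(-4*t)]

Strategy: write M = P · J · P⁻¹ where J is a Jordan canonical form, so e^{tM} = P · e^{tJ} · P⁻¹, and e^{tJ} can be computed block-by-block.

M has Jordan form
J =
  [-4,  1]
  [ 0, -4]
(up to reordering of blocks).

Per-block formulas:
  For a 2×2 Jordan block J_2(-4): exp(t · J_2(-4)) = e^(-4t)·(I + t·N), where N is the 2×2 nilpotent shift.

After assembling e^{tJ} and conjugating by P, we get:

e^{tM} =
  [-2*t*exp(-4*t) + exp(-4*t), -t*exp(-4*t)]
  [4*t*exp(-4*t), 2*t*exp(-4*t) + exp(-4*t)]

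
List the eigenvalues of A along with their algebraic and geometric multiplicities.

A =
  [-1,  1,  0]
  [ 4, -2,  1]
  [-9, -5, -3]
λ = -2: alg = 3, geom = 1

Step 1 — factor the characteristic polynomial to read off the algebraic multiplicities:
  χ_A(x) = (x + 2)^3

Step 2 — compute geometric multiplicities via the rank-nullity identity g(λ) = n − rank(A − λI):
  rank(A − (-2)·I) = 2, so dim ker(A − (-2)·I) = n − 2 = 1

Summary:
  λ = -2: algebraic multiplicity = 3, geometric multiplicity = 1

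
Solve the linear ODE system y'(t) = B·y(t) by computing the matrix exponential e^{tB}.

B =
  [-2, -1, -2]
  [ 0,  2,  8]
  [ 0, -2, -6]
e^{tB} =
  [exp(-2*t), -t*exp(-2*t), -2*t*exp(-2*t)]
  [0, 4*t*exp(-2*t) + exp(-2*t), 8*t*exp(-2*t)]
  [0, -2*t*exp(-2*t), -4*t*exp(-2*t) + exp(-2*t)]

Strategy: write B = P · J · P⁻¹ where J is a Jordan canonical form, so e^{tB} = P · e^{tJ} · P⁻¹, and e^{tJ} can be computed block-by-block.

B has Jordan form
J =
  [-2,  1,  0]
  [ 0, -2,  0]
  [ 0,  0, -2]
(up to reordering of blocks).

Per-block formulas:
  For a 2×2 Jordan block J_2(-2): exp(t · J_2(-2)) = e^(-2t)·(I + t·N), where N is the 2×2 nilpotent shift.
  For a 1×1 block at λ = -2: exp(t · [-2]) = [e^(-2t)].

After assembling e^{tJ} and conjugating by P, we get:

e^{tB} =
  [exp(-2*t), -t*exp(-2*t), -2*t*exp(-2*t)]
  [0, 4*t*exp(-2*t) + exp(-2*t), 8*t*exp(-2*t)]
  [0, -2*t*exp(-2*t), -4*t*exp(-2*t) + exp(-2*t)]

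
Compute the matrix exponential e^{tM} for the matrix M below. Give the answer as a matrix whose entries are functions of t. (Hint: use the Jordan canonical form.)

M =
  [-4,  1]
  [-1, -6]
e^{tM} =
  [t*exp(-5*t) + exp(-5*t), t*exp(-5*t)]
  [-t*exp(-5*t), -t*exp(-5*t) + exp(-5*t)]

Strategy: write M = P · J · P⁻¹ where J is a Jordan canonical form, so e^{tM} = P · e^{tJ} · P⁻¹, and e^{tJ} can be computed block-by-block.

M has Jordan form
J =
  [-5,  1]
  [ 0, -5]
(up to reordering of blocks).

Per-block formulas:
  For a 2×2 Jordan block J_2(-5): exp(t · J_2(-5)) = e^(-5t)·(I + t·N), where N is the 2×2 nilpotent shift.

After assembling e^{tJ} and conjugating by P, we get:

e^{tM} =
  [t*exp(-5*t) + exp(-5*t), t*exp(-5*t)]
  [-t*exp(-5*t), -t*exp(-5*t) + exp(-5*t)]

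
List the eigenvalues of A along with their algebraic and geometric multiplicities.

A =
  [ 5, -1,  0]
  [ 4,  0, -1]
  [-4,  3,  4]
λ = 3: alg = 3, geom = 1

Step 1 — factor the characteristic polynomial to read off the algebraic multiplicities:
  χ_A(x) = (x - 3)^3

Step 2 — compute geometric multiplicities via the rank-nullity identity g(λ) = n − rank(A − λI):
  rank(A − (3)·I) = 2, so dim ker(A − (3)·I) = n − 2 = 1

Summary:
  λ = 3: algebraic multiplicity = 3, geometric multiplicity = 1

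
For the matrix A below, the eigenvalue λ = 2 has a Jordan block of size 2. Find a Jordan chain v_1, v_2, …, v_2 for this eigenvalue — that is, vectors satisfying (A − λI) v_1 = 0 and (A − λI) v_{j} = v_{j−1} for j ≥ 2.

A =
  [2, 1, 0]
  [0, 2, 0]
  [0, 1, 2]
A Jordan chain for λ = 2 of length 2:
v_1 = (1, 0, 1)ᵀ
v_2 = (0, 1, 0)ᵀ

Let N = A − (2)·I. We want v_2 with N^2 v_2 = 0 but N^1 v_2 ≠ 0; then v_{j-1} := N · v_j for j = 2, …, 2.

Pick v_2 = (0, 1, 0)ᵀ.
Then v_1 = N · v_2 = (1, 0, 1)ᵀ.

Sanity check: (A − (2)·I) v_1 = (0, 0, 0)ᵀ = 0. ✓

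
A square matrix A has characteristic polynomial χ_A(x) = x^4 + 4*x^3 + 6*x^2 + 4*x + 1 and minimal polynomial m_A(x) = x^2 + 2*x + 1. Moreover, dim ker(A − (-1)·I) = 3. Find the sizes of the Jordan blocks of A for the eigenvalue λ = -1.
Block sizes for λ = -1: [2, 1, 1]

Step 1 — from the characteristic polynomial, algebraic multiplicity of λ = -1 is 4. From dim ker(A − (-1)·I) = 3, there are exactly 3 Jordan blocks for λ = -1.
Step 2 — from the minimal polynomial, the factor (x + 1)^2 tells us the largest block for λ = -1 has size 2.
Step 3 — with total size 4, 3 blocks, and largest block 2, the block sizes (in nonincreasing order) are [2, 1, 1].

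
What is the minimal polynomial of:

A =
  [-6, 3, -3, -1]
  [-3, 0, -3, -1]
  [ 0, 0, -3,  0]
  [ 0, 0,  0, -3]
x^2 + 6*x + 9

The characteristic polynomial is χ_A(x) = (x + 3)^4, so the eigenvalues are known. The minimal polynomial is
  m_A(x) = Π_λ (x − λ)^{k_λ}
where k_λ is the size of the *largest* Jordan block for λ (equivalently, the smallest k with (A − λI)^k v = 0 for every generalised eigenvector v of λ).

  λ = -3: largest Jordan block has size 2, contributing (x + 3)^2

So m_A(x) = (x + 3)^2 = x^2 + 6*x + 9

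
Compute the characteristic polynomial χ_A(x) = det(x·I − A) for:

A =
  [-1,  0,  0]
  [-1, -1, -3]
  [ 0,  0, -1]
x^3 + 3*x^2 + 3*x + 1

Expanding det(x·I − A) (e.g. by cofactor expansion or by noting that A is similar to its Jordan form J, which has the same characteristic polynomial as A) gives
  χ_A(x) = x^3 + 3*x^2 + 3*x + 1
which factors as (x + 1)^3. The eigenvalues (with algebraic multiplicities) are λ = -1 with multiplicity 3.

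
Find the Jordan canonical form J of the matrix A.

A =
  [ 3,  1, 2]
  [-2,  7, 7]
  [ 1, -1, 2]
J_3(4)

The characteristic polynomial is
  det(x·I − A) = x^3 - 12*x^2 + 48*x - 64 = (x - 4)^3

Eigenvalues and multiplicities (the geometric multiplicity of λ is n − rank(A − λI), which equals the number of Jordan blocks for λ):
  λ = 4: algebraic multiplicity = 3, geometric multiplicity = 1

Determining the block sizes for each eigenvalue:
  λ = 4: one block (gm = 1), so the single block has size am = 3 → block sizes [3]

Assembling the blocks gives a Jordan form
J =
  [4, 1, 0]
  [0, 4, 1]
  [0, 0, 4]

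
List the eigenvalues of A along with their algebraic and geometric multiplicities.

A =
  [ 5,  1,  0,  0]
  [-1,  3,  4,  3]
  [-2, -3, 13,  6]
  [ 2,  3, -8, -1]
λ = 5: alg = 4, geom = 2

Step 1 — factor the characteristic polynomial to read off the algebraic multiplicities:
  χ_A(x) = (x - 5)^4

Step 2 — compute geometric multiplicities via the rank-nullity identity g(λ) = n − rank(A − λI):
  rank(A − (5)·I) = 2, so dim ker(A − (5)·I) = n − 2 = 2

Summary:
  λ = 5: algebraic multiplicity = 4, geometric multiplicity = 2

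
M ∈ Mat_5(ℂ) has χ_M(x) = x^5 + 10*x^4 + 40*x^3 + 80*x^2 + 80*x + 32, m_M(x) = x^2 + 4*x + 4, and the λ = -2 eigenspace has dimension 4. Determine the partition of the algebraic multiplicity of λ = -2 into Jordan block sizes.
Block sizes for λ = -2: [2, 1, 1, 1]

Step 1 — from the characteristic polynomial, algebraic multiplicity of λ = -2 is 5. From dim ker(M − (-2)·I) = 4, there are exactly 4 Jordan blocks for λ = -2.
Step 2 — from the minimal polynomial, the factor (x + 2)^2 tells us the largest block for λ = -2 has size 2.
Step 3 — with total size 5, 4 blocks, and largest block 2, the block sizes (in nonincreasing order) are [2, 1, 1, 1].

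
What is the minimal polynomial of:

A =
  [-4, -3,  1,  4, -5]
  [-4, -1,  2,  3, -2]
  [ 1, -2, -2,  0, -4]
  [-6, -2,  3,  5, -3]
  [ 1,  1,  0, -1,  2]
x^3

The characteristic polynomial is χ_A(x) = x^5, so the eigenvalues are known. The minimal polynomial is
  m_A(x) = Π_λ (x − λ)^{k_λ}
where k_λ is the size of the *largest* Jordan block for λ (equivalently, the smallest k with (A − λI)^k v = 0 for every generalised eigenvector v of λ).

  λ = 0: largest Jordan block has size 3, contributing (x − 0)^3

So m_A(x) = x^3 = x^3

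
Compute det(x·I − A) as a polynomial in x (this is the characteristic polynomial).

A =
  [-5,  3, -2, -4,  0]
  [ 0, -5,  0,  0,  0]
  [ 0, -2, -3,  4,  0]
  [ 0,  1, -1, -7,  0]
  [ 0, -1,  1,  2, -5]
x^5 + 25*x^4 + 250*x^3 + 1250*x^2 + 3125*x + 3125

Expanding det(x·I − A) (e.g. by cofactor expansion or by noting that A is similar to its Jordan form J, which has the same characteristic polynomial as A) gives
  χ_A(x) = x^5 + 25*x^4 + 250*x^3 + 1250*x^2 + 3125*x + 3125
which factors as (x + 5)^5. The eigenvalues (with algebraic multiplicities) are λ = -5 with multiplicity 5.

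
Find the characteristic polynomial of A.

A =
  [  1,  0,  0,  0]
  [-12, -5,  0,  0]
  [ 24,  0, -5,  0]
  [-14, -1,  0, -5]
x^4 + 14*x^3 + 60*x^2 + 50*x - 125

Expanding det(x·I − A) (e.g. by cofactor expansion or by noting that A is similar to its Jordan form J, which has the same characteristic polynomial as A) gives
  χ_A(x) = x^4 + 14*x^3 + 60*x^2 + 50*x - 125
which factors as (x - 1)*(x + 5)^3. The eigenvalues (with algebraic multiplicities) are λ = -5 with multiplicity 3, λ = 1 with multiplicity 1.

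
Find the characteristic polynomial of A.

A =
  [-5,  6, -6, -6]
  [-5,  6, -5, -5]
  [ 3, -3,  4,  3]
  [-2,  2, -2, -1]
x^4 - 4*x^3 + 6*x^2 - 4*x + 1

Expanding det(x·I − A) (e.g. by cofactor expansion or by noting that A is similar to its Jordan form J, which has the same characteristic polynomial as A) gives
  χ_A(x) = x^4 - 4*x^3 + 6*x^2 - 4*x + 1
which factors as (x - 1)^4. The eigenvalues (with algebraic multiplicities) are λ = 1 with multiplicity 4.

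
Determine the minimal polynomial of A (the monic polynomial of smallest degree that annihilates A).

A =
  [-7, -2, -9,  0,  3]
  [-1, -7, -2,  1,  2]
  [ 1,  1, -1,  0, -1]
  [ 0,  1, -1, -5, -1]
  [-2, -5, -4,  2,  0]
x^3 + 12*x^2 + 48*x + 64

The characteristic polynomial is χ_A(x) = (x + 4)^5, so the eigenvalues are known. The minimal polynomial is
  m_A(x) = Π_λ (x − λ)^{k_λ}
where k_λ is the size of the *largest* Jordan block for λ (equivalently, the smallest k with (A − λI)^k v = 0 for every generalised eigenvector v of λ).

  λ = -4: largest Jordan block has size 3, contributing (x + 4)^3

So m_A(x) = (x + 4)^3 = x^3 + 12*x^2 + 48*x + 64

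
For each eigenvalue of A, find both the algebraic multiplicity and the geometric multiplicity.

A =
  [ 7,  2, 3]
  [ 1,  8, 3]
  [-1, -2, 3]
λ = 6: alg = 3, geom = 2

Step 1 — factor the characteristic polynomial to read off the algebraic multiplicities:
  χ_A(x) = (x - 6)^3

Step 2 — compute geometric multiplicities via the rank-nullity identity g(λ) = n − rank(A − λI):
  rank(A − (6)·I) = 1, so dim ker(A − (6)·I) = n − 1 = 2

Summary:
  λ = 6: algebraic multiplicity = 3, geometric multiplicity = 2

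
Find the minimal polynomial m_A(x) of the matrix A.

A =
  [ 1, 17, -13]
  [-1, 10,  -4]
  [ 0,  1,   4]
x^3 - 15*x^2 + 75*x - 125

The characteristic polynomial is χ_A(x) = (x - 5)^3, so the eigenvalues are known. The minimal polynomial is
  m_A(x) = Π_λ (x − λ)^{k_λ}
where k_λ is the size of the *largest* Jordan block for λ (equivalently, the smallest k with (A − λI)^k v = 0 for every generalised eigenvector v of λ).

  λ = 5: largest Jordan block has size 3, contributing (x − 5)^3

So m_A(x) = (x - 5)^3 = x^3 - 15*x^2 + 75*x - 125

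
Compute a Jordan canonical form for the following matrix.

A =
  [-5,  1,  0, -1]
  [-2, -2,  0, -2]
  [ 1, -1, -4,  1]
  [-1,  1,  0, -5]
J_2(-4) ⊕ J_1(-4) ⊕ J_1(-4)

The characteristic polynomial is
  det(x·I − A) = x^4 + 16*x^3 + 96*x^2 + 256*x + 256 = (x + 4)^4

Eigenvalues and multiplicities (the geometric multiplicity of λ is n − rank(A − λI), which equals the number of Jordan blocks for λ):
  λ = -4: algebraic multiplicity = 4, geometric multiplicity = 3

Determining the block sizes for each eigenvalue:
  λ = -4: 3 blocks summing to 4 forces exactly one block of size 2 and the rest size 1 → block sizes [2, 1, 1]

Assembling the blocks gives a Jordan form
J =
  [-4,  1,  0,  0]
  [ 0, -4,  0,  0]
  [ 0,  0, -4,  0]
  [ 0,  0,  0, -4]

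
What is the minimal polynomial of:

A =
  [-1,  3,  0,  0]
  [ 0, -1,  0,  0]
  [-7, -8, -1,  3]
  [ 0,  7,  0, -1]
x^2 + 2*x + 1

The characteristic polynomial is χ_A(x) = (x + 1)^4, so the eigenvalues are known. The minimal polynomial is
  m_A(x) = Π_λ (x − λ)^{k_λ}
where k_λ is the size of the *largest* Jordan block for λ (equivalently, the smallest k with (A − λI)^k v = 0 for every generalised eigenvector v of λ).

  λ = -1: largest Jordan block has size 2, contributing (x + 1)^2

So m_A(x) = (x + 1)^2 = x^2 + 2*x + 1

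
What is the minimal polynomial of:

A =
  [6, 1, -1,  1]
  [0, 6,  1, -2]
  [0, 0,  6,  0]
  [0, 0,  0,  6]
x^3 - 18*x^2 + 108*x - 216

The characteristic polynomial is χ_A(x) = (x - 6)^4, so the eigenvalues are known. The minimal polynomial is
  m_A(x) = Π_λ (x − λ)^{k_λ}
where k_λ is the size of the *largest* Jordan block for λ (equivalently, the smallest k with (A − λI)^k v = 0 for every generalised eigenvector v of λ).

  λ = 6: largest Jordan block has size 3, contributing (x − 6)^3

So m_A(x) = (x - 6)^3 = x^3 - 18*x^2 + 108*x - 216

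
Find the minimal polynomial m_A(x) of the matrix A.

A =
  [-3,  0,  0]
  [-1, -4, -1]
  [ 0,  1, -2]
x^3 + 9*x^2 + 27*x + 27

The characteristic polynomial is χ_A(x) = (x + 3)^3, so the eigenvalues are known. The minimal polynomial is
  m_A(x) = Π_λ (x − λ)^{k_λ}
where k_λ is the size of the *largest* Jordan block for λ (equivalently, the smallest k with (A − λI)^k v = 0 for every generalised eigenvector v of λ).

  λ = -3: largest Jordan block has size 3, contributing (x + 3)^3

So m_A(x) = (x + 3)^3 = x^3 + 9*x^2 + 27*x + 27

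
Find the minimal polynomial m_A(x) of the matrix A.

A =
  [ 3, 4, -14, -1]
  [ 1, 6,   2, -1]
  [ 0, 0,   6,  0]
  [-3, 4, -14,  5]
x^3 - 14*x^2 + 60*x - 72

The characteristic polynomial is χ_A(x) = (x - 6)^3*(x - 2), so the eigenvalues are known. The minimal polynomial is
  m_A(x) = Π_λ (x − λ)^{k_λ}
where k_λ is the size of the *largest* Jordan block for λ (equivalently, the smallest k with (A − λI)^k v = 0 for every generalised eigenvector v of λ).

  λ = 2: largest Jordan block has size 1, contributing (x − 2)
  λ = 6: largest Jordan block has size 2, contributing (x − 6)^2

So m_A(x) = (x - 6)^2*(x - 2) = x^3 - 14*x^2 + 60*x - 72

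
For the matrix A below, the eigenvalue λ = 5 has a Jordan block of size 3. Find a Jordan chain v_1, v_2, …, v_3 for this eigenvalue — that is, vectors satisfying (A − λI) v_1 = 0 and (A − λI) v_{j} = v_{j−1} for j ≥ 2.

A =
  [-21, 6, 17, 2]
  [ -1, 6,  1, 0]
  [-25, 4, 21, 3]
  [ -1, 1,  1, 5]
A Jordan chain for λ = 5 of length 3:
v_1 = (3, -3, 6, -3)ᵀ
v_2 = (-8, 2, -13, 2)ᵀ
v_3 = (1, 3, 0, 0)ᵀ

Let N = A − (5)·I. We want v_3 with N^3 v_3 = 0 but N^2 v_3 ≠ 0; then v_{j-1} := N · v_j for j = 3, …, 2.

Pick v_3 = (1, 3, 0, 0)ᵀ.
Then v_2 = N · v_3 = (-8, 2, -13, 2)ᵀ.
Then v_1 = N · v_2 = (3, -3, 6, -3)ᵀ.

Sanity check: (A − (5)·I) v_1 = (0, 0, 0, 0)ᵀ = 0. ✓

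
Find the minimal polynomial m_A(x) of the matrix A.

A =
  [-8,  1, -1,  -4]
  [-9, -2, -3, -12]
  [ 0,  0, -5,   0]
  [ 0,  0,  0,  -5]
x^2 + 10*x + 25

The characteristic polynomial is χ_A(x) = (x + 5)^4, so the eigenvalues are known. The minimal polynomial is
  m_A(x) = Π_λ (x − λ)^{k_λ}
where k_λ is the size of the *largest* Jordan block for λ (equivalently, the smallest k with (A − λI)^k v = 0 for every generalised eigenvector v of λ).

  λ = -5: largest Jordan block has size 2, contributing (x + 5)^2

So m_A(x) = (x + 5)^2 = x^2 + 10*x + 25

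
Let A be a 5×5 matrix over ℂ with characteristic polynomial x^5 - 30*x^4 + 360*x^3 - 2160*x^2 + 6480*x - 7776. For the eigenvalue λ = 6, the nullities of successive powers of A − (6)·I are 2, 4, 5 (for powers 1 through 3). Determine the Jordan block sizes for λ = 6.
Block sizes for λ = 6: [3, 2]

From the dimensions of kernels of powers, the number of Jordan blocks of size at least j is d_j − d_{j−1} where d_j = dim ker(N^j) (with d_0 = 0). Computing the differences gives [2, 2, 1].
The number of blocks of size exactly k is (#blocks of size ≥ k) − (#blocks of size ≥ k + 1), so the partition is: 1 block(s) of size 2, 1 block(s) of size 3.
In nonincreasing order the block sizes are [3, 2].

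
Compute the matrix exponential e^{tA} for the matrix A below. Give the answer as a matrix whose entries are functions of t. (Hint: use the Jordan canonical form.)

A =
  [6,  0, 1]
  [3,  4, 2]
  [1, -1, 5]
e^{tA} =
  [t^2*exp(5*t) + t*exp(5*t) + exp(5*t), -t^2*exp(5*t)/2, t^2*exp(5*t)/2 + t*exp(5*t)]
  [t^2*exp(5*t) + 3*t*exp(5*t), -t^2*exp(5*t)/2 - t*exp(5*t) + exp(5*t), t^2*exp(5*t)/2 + 2*t*exp(5*t)]
  [-t^2*exp(5*t) + t*exp(5*t), t^2*exp(5*t)/2 - t*exp(5*t), -t^2*exp(5*t)/2 + exp(5*t)]

Strategy: write A = P · J · P⁻¹ where J is a Jordan canonical form, so e^{tA} = P · e^{tJ} · P⁻¹, and e^{tJ} can be computed block-by-block.

A has Jordan form
J =
  [5, 1, 0]
  [0, 5, 1]
  [0, 0, 5]
(up to reordering of blocks).

Per-block formulas:
  For a 3×3 Jordan block J_3(5): exp(t · J_3(5)) = e^(5t)·(I + t·N + (t^2/2)·N^2), where N is the 3×3 nilpotent shift.

After assembling e^{tJ} and conjugating by P, we get:

e^{tA} =
  [t^2*exp(5*t) + t*exp(5*t) + exp(5*t), -t^2*exp(5*t)/2, t^2*exp(5*t)/2 + t*exp(5*t)]
  [t^2*exp(5*t) + 3*t*exp(5*t), -t^2*exp(5*t)/2 - t*exp(5*t) + exp(5*t), t^2*exp(5*t)/2 + 2*t*exp(5*t)]
  [-t^2*exp(5*t) + t*exp(5*t), t^2*exp(5*t)/2 - t*exp(5*t), -t^2*exp(5*t)/2 + exp(5*t)]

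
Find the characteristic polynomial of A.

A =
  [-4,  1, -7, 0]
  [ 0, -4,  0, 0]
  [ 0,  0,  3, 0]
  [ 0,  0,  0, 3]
x^4 + 2*x^3 - 23*x^2 - 24*x + 144

Expanding det(x·I − A) (e.g. by cofactor expansion or by noting that A is similar to its Jordan form J, which has the same characteristic polynomial as A) gives
  χ_A(x) = x^4 + 2*x^3 - 23*x^2 - 24*x + 144
which factors as (x - 3)^2*(x + 4)^2. The eigenvalues (with algebraic multiplicities) are λ = -4 with multiplicity 2, λ = 3 with multiplicity 2.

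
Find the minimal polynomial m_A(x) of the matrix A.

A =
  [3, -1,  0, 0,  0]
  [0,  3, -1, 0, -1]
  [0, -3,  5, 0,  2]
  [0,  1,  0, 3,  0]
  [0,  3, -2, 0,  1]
x^3 - 9*x^2 + 27*x - 27

The characteristic polynomial is χ_A(x) = (x - 3)^5, so the eigenvalues are known. The minimal polynomial is
  m_A(x) = Π_λ (x − λ)^{k_λ}
where k_λ is the size of the *largest* Jordan block for λ (equivalently, the smallest k with (A − λI)^k v = 0 for every generalised eigenvector v of λ).

  λ = 3: largest Jordan block has size 3, contributing (x − 3)^3

So m_A(x) = (x - 3)^3 = x^3 - 9*x^2 + 27*x - 27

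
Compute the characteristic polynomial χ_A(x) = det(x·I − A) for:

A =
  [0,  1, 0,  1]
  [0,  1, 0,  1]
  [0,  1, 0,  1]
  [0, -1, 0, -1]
x^4

Expanding det(x·I − A) (e.g. by cofactor expansion or by noting that A is similar to its Jordan form J, which has the same characteristic polynomial as A) gives
  χ_A(x) = x^4
which factors as x^4. The eigenvalues (with algebraic multiplicities) are λ = 0 with multiplicity 4.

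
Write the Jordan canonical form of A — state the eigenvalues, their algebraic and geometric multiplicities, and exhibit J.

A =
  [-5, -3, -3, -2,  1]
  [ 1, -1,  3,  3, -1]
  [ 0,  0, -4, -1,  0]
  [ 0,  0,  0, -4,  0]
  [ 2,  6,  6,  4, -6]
J_2(-4) ⊕ J_2(-4) ⊕ J_1(-4)

The characteristic polynomial is
  det(x·I − A) = x^5 + 20*x^4 + 160*x^3 + 640*x^2 + 1280*x + 1024 = (x + 4)^5

Eigenvalues and multiplicities (the geometric multiplicity of λ is n − rank(A − λI), which equals the number of Jordan blocks for λ):
  λ = -4: algebraic multiplicity = 5, geometric multiplicity = 3

Determining the block sizes for each eigenvalue:
  λ = -4: with am = 5 and gm = 3, the partition is not yet determined (e.g. several partitions of 5 into 3 parts exist). Let N = A − (-4)·I. Computing rank(N^1) = 2, rank(N^2) = 0; the number of blocks of size ≥ j is rank(N^{j−1}) − rank(N^j), giving [3, 2]. So we have 2 block(s) of size 2, 1 block(s) of size 1 → block sizes [2, 2, 1]

Assembling the blocks gives a Jordan form
J =
  [-4,  1,  0,  0,  0]
  [ 0, -4,  0,  0,  0]
  [ 0,  0, -4,  1,  0]
  [ 0,  0,  0, -4,  0]
  [ 0,  0,  0,  0, -4]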